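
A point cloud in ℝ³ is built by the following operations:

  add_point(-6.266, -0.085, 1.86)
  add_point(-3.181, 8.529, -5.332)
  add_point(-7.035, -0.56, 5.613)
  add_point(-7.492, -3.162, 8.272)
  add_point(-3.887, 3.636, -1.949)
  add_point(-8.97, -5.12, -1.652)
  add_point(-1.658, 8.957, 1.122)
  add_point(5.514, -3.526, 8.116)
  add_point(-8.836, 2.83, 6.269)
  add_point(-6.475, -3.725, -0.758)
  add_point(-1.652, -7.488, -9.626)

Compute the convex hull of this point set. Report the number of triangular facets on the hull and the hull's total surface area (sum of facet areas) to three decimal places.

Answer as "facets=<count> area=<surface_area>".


facets=10 area=704.962

Hull vertices (7/11): indices [1, 3, 5, 6, 7, 8, 10].

Facet areas (half cross-product norm):
  f1: (p3, p10, p5) → 43.3157
  f2: (p3, p10, p7) → 119.0892
  f3: (p1, p10, p5) → 82.2971
  f4: (p1, p6, p7) → 46.7429
  f5: (p1, p10, p7) → 149.4393
  f6: (p8, p6, p7) → 80.4390
  f7: (p8, p3, p7) → 40.8955
  f8: (p8, p1, p6) → 34.3361
  f9: (p8, p3, p5) → 32.6248
  f10: (p8, p1, p5) → 75.7820
Σ area = 704.962

Euler characteristic 7−15+10 = 2 ✓


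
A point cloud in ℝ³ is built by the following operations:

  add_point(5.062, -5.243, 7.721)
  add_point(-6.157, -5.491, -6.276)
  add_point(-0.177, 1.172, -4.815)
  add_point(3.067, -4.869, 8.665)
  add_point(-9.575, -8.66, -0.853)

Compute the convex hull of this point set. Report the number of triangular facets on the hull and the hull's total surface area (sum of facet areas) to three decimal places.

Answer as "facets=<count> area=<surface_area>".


facets=6 area=289.597

Extreme-point indices: [0, 1, 2, 3, 4] — 5 of 5 on the boundary.

Area of each hull facet:
  f1: (p1, p0, p4) → 61.4511
  f2: (p1, p2, p4) → 27.7343
  f3: (p1, p2, p0) → 68.0616
  f4: (p3, p0, p4) → 16.6378
  f5: (p3, p2, p4) → 98.9028
  f6: (p3, p2, p0) → 16.8093
Σ area = 289.597

Euler characteristic 5−9+6 = 2 ✓


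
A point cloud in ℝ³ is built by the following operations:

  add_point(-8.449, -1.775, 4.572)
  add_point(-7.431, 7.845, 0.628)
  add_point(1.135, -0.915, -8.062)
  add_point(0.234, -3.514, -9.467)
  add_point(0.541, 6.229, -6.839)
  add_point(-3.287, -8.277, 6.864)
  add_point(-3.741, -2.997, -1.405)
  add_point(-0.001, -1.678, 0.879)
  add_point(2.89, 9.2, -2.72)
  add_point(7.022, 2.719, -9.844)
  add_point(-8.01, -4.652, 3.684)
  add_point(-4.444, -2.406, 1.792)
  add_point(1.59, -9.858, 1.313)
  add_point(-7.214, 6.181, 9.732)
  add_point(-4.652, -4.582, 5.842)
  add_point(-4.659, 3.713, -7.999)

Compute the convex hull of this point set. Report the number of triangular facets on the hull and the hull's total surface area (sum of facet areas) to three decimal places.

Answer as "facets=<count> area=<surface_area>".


Hull vertices (11/16): indices [0, 1, 3, 4, 5, 8, 9, 10, 12, 13, 15].

Area of each hull facet:
  f1: (p1, p13, p0) → 40.8676
  f2: (p3, p12, p9) → 55.4131
  f3: (p5, p13, p12) → 49.8240
  f4: (p8, p1, p13) → 48.2620
  f5: (p8, p12, p9) → 92.0161
  f6: (p8, p13, p12) → 147.3711
  f7: (p15, p1, p0) → 51.9999
  f8: (p15, p3, p9) → 40.4226
  f9: (p10, p15, p0) → 21.5996
  f10: (p10, p15, p3) → 63.8890
  f11: (p10, p13, p0) → 5.5109
  f12: (p10, p5, p13) → 41.1613
  f13: (p10, p3, p12) → 69.5498
  f14: (p10, p5, p12) → 24.8892
  f15: (p4, p8, p9) → 21.9440
  f16: (p4, p15, p9) → 20.8691
  f17: (p4, p8, p1) → 29.7243
  f18: (p4, p15, p1) → 29.1862
Σ area = 854.500

Euler characteristic 11−27+18 = 2 ✓

facets=18 area=854.500


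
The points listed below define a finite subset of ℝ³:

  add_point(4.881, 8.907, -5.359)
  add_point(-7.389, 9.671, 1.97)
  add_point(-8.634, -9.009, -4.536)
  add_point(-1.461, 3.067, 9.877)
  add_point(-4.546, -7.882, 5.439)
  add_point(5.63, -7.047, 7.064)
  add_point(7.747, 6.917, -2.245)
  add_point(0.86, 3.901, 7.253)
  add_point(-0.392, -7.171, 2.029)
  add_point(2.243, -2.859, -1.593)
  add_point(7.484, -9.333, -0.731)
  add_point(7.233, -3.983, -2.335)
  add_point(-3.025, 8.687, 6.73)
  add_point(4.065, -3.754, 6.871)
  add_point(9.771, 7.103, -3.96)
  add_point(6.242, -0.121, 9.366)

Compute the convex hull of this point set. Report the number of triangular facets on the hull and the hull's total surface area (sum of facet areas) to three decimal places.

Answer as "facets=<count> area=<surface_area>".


facets=18 area=1057.749

11 of the 16 inputs are extreme points: [0, 1, 2, 3, 4, 5, 10, 11, 12, 14, 15].

Triangle areas on the boundary:
  f1: (p0, p1, p2) → 139.9024
  f2: (p12, p3, p1) → 16.7890
  f3: (p12, p0, p14) → 37.4906
  f4: (p12, p0, p1) → 45.7281
  f5: (p11, p10, p2) → 45.9218
  f6: (p11, p10, p14) → 9.6220
  f7: (p11, p0, p2) → 112.4016
  f8: (p11, p0, p14) → 30.6045
  f9: (p4, p10, p2) → 73.3585
  f10: (p4, p1, p2) → 97.2900
  f11: (p4, p3, p1) → 71.9460
  f12: (p15, p10, p14) → 100.4779
  f13: (p15, p12, p14) → 96.0641
  f14: (p15, p12, p3) → 23.7740
  f15: (p5, p4, p3) → 58.4309
  f16: (p5, p15, p3) → 29.1478
  f17: (p5, p4, p10) → 43.0185
  f18: (p5, p15, p10) → 25.7811
Σ area = 1057.749

Check V−E+F: 11 − 27 + 18 = 2.


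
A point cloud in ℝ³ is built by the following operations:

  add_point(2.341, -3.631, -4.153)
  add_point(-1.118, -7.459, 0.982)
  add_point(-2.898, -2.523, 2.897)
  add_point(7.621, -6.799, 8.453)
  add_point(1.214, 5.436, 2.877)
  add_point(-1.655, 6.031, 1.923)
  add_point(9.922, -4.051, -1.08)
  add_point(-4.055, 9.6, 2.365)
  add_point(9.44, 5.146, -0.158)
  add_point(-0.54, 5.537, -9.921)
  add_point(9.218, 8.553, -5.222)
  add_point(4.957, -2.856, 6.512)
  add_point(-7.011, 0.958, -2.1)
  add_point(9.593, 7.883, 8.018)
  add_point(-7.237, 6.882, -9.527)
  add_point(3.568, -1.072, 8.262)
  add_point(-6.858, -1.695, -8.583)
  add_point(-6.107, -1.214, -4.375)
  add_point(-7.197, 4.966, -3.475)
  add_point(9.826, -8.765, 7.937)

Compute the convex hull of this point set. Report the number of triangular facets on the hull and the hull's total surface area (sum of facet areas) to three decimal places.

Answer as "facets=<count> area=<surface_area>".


facets=26 area=1107.178

Points on the hull: [0, 1, 2, 3, 6, 7, 9, 10, 12, 13, 14, 15, 16, 18, 19] (15 of 20).

Area of each hull facet:
  f1: (p10, p7, p14) → 93.1907
  f2: (p1, p19, p6) → 56.9786
  f3: (p9, p10, p6) → 74.4546
  f4: (p9, p10, p14) → 24.4121
  f5: (p9, p16, p14) → 28.7427
  f6: (p13, p10, p7) → 89.8914
  f7: (p13, p10, p6) → 82.1703
  f8: (p13, p19, p6) → 75.2678
  f9: (p0, p1, p6) → 29.4825
  f10: (p0, p1, p16) → 37.8137
  f11: (p0, p9, p6) → 40.4449
  f12: (p0, p9, p16) → 46.6207
  f13: (p15, p13, p7) → 73.2995
  f14: (p12, p1, p16) → 37.5448
  f15: (p3, p13, p19) → 18.6092
  f16: (p3, p15, p13) → 35.4164
  f17: (p3, p1, p19) → 15.7594
  f18: (p18, p7, p14) → 21.9693
  f19: (p18, p12, p7) → 16.4184
  f20: (p18, p16, p14) → 25.0758
  f21: (p18, p12, p16) → 14.8329
  f22: (p2, p15, p7) → 51.8398
  f23: (p2, p12, p7) → 37.2912
  f24: (p2, p12, p1) → 19.1173
  f25: (p2, p3, p1) → 32.1470
  f26: (p2, p3, p15) → 28.3866
Σ area = 1107.178

Check V−E+F: 15 − 39 + 26 = 2.


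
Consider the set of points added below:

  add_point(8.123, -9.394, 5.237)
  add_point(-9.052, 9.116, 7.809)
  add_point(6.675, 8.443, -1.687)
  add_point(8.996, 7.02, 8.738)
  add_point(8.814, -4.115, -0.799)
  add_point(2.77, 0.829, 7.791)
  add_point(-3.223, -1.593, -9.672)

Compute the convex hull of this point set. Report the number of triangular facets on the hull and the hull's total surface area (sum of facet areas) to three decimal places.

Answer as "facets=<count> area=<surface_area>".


Hull vertices (7/7): indices [0, 1, 2, 3, 4, 5, 6].

Triangle areas on the boundary:
  f1: (p6, p0, p1) → 209.0327
  f2: (p2, p3, p1) → 94.1390
  f3: (p2, p6, p1) → 144.3590
  f4: (p5, p3, p1) → 62.7674
  f5: (p5, p0, p1) → 42.4195
  f6: (p5, p0, p3) → 49.6121
  f7: (p4, p6, p0) → 53.5473
  f8: (p4, p2, p6) → 91.1570
  f9: (p4, p0, p3) → 59.0001
  f10: (p4, p2, p3) → 66.8973
Σ area = 872.931

Euler: V−E+F = 7−15+10 = 2.

facets=10 area=872.931


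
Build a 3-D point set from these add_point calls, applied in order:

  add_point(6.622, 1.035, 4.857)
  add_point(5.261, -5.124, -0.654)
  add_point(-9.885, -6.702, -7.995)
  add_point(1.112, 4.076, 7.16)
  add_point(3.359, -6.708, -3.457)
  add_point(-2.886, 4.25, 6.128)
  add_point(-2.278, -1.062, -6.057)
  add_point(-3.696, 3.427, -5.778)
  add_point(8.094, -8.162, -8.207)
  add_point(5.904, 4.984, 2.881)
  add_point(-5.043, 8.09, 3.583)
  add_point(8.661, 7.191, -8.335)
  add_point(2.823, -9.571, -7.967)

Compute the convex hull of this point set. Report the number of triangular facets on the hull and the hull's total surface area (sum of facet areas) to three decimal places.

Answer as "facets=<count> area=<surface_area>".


Hull vertices (12/13): indices [0, 1, 2, 3, 4, 5, 7, 8, 9, 10, 11, 12].

Triangle areas on the boundary:
  f1: (p8, p11, p2) → 138.4447
  f2: (p8, p12, p2) → 16.5944
  f3: (p1, p8, p12) → 22.6981
  f4: (p7, p11, p2) → 57.9179
  f5: (p7, p10, p2) → 56.2467
  f6: (p7, p10, p11) → 68.4644
  f7: (p5, p10, p2) → 48.6094
  f8: (p5, p10, p3) → 8.6586
  f9: (p5, p1, p2) → 115.9374
  f10: (p5, p1, p3) → 25.8840
  f11: (p4, p12, p2) → 34.9663
  f12: (p4, p1, p2) → 18.0573
  f13: (p4, p1, p12) → 4.2417
  f14: (p0, p1, p3) → 25.3898
  f15: (p0, p8, p11) → 101.8925
  f16: (p0, p1, p8) → 22.4882
  f17: (p9, p0, p11) → 21.9790
  f18: (p9, p0, p3) → 13.8619
  f19: (p9, p10, p11) → 65.1893
  f20: (p9, p10, p3) → 25.9835
Σ area = 893.505

Check V−E+F: 12 − 30 + 20 = 2.

facets=20 area=893.505


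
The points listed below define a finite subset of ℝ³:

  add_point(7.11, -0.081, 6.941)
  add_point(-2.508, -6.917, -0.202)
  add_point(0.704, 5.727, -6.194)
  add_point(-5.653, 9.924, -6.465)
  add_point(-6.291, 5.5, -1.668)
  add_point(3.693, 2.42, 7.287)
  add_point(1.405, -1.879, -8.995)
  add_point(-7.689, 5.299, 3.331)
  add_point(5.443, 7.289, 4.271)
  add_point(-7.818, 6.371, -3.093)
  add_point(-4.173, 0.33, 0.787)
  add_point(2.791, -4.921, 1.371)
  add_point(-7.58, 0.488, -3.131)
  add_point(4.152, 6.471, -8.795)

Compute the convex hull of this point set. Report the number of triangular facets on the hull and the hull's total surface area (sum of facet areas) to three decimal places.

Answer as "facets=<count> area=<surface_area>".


facets=18 area=731.373

Hull vertices (11/14): indices [0, 1, 3, 5, 6, 7, 8, 9, 11, 12, 13].

Triangle areas on the boundary:
  f1: (p13, p6, p0) → 72.8899
  f2: (p11, p1, p0) → 14.3043
  f3: (p11, p6, p0) → 39.5952
  f4: (p11, p6, p1) → 30.7741
  f5: (p12, p7, p9) → 18.9338
  f6: (p12, p7, p1) → 37.0433
  f7: (p12, p6, p1) → 46.5073
  f8: (p5, p1, p0) → 28.5373
  f9: (p5, p7, p1) → 75.0249
  f10: (p8, p5, p7) → 36.9751
  f11: (p8, p13, p0) → 50.3807
  f12: (p8, p5, p0) → 12.4583
  f13: (p3, p7, p9) → 12.0671
  f14: (p3, p8, p7) → 72.1562
  f15: (p3, p8, p13) → 69.3098
  f16: (p3, p13, p6) → 46.8192
  f17: (p3, p12, p9) → 12.0820
  f18: (p3, p12, p6) → 55.5150
Σ area = 731.373

Euler characteristic 11−27+18 = 2 ✓


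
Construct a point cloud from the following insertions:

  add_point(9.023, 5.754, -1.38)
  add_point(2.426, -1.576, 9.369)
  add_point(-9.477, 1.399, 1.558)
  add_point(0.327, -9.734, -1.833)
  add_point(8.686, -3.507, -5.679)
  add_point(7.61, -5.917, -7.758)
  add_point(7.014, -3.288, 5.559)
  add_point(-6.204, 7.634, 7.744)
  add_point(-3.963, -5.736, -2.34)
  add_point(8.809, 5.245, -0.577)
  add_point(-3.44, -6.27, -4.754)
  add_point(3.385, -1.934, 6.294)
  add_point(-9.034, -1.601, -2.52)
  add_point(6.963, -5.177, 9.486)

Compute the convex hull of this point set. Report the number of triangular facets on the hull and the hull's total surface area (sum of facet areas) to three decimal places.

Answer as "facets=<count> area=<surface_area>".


11 of the 14 inputs are extreme points: [0, 1, 2, 3, 4, 5, 7, 9, 10, 12, 13].

Area of each hull facet:
  f1: (p5, p13, p3) → 70.3823
  f2: (p1, p7, p2) → 58.8674
  f3: (p1, p7, p13) → 6.6702
  f4: (p1, p3, p2) → 91.8897
  f5: (p1, p13, p3) → 39.5279
  f6: (p9, p13, p0) → 1.7789
  f7: (p9, p7, p0) → 7.2441
  f8: (p9, p7, p13) → 118.9199
  f9: (p12, p3, p2) → 28.8134
  f10: (p12, p5, p0) → 116.3667
  f11: (p12, p7, p2) → 10.7735
  f12: (p12, p7, p0) → 121.1235
  f13: (p4, p13, p0) → 74.4749
  f14: (p4, p5, p0) → 6.6758
  f15: (p4, p5, p13) → 22.3781
  f16: (p10, p5, p3) → 29.8201
  f17: (p10, p12, p3) → 16.3784
  f18: (p10, p12, p5) → 28.0670
Σ area = 850.152

Euler characteristic 11−27+18 = 2 ✓

facets=18 area=850.152


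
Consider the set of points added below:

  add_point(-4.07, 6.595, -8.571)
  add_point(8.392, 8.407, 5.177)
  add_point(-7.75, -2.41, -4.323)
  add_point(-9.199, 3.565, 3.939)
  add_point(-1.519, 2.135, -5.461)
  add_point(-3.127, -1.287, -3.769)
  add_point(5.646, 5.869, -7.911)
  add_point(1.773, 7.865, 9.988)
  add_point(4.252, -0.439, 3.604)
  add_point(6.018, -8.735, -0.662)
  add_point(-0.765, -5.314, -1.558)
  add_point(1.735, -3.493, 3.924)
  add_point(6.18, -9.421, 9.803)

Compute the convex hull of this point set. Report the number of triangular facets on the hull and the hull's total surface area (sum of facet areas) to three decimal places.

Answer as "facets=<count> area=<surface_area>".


Extreme-point indices: [0, 1, 2, 3, 6, 7, 9, 12] — 8 of 13 on the boundary.

Per-facet area ½‖(b−a)×(c−a)‖:
  f1: (p2, p12, p3) → 104.8485
  f2: (p2, p0, p3) → 54.2490
  f3: (p7, p12, p3) → 117.3773
  f4: (p7, p12, p1) → 72.4141
  f5: (p7, p0, p3) → 91.7150
  f6: (p7, p0, p1) → 75.9533
  f7: (p6, p0, p1) → 64.3197
  f8: (p6, p2, p0) → 50.1190
  f9: (p9, p12, p1) → 92.4998
  f10: (p9, p6, p1) → 107.0233
  f11: (p9, p2, p12) → 78.6052
  f12: (p9, p6, p2) → 110.9465
Σ area = 1020.071

Euler: V−E+F = 8−18+12 = 2.

facets=12 area=1020.071


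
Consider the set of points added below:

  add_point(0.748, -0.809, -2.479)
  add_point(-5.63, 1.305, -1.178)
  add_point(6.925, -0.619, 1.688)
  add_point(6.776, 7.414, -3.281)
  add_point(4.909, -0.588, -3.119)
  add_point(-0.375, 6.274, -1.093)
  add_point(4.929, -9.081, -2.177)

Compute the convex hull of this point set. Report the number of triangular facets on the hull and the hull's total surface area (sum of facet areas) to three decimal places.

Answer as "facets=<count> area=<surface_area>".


facets=10 area=287.360

Extreme-point indices: [0, 1, 2, 3, 4, 5, 6] — 7 of 7 on the boundary.

Per-facet area ½‖(b−a)×(c−a)‖:
  f1: (p6, p2, p1) → 61.1436
  f2: (p3, p6, p2) → 37.8461
  f3: (p5, p2, p1) → 37.6133
  f4: (p5, p3, p1) → 16.8793
  f5: (p5, p3, p2) → 34.4497
  f6: (p4, p3, p6) → 8.6256
  f7: (p0, p6, p1) → 22.9848
  f8: (p0, p4, p6) → 17.9720
  f9: (p0, p3, p1) → 33.2066
  f10: (p0, p4, p3) → 16.6394
Σ area = 287.360

Euler characteristic 7−15+10 = 2 ✓


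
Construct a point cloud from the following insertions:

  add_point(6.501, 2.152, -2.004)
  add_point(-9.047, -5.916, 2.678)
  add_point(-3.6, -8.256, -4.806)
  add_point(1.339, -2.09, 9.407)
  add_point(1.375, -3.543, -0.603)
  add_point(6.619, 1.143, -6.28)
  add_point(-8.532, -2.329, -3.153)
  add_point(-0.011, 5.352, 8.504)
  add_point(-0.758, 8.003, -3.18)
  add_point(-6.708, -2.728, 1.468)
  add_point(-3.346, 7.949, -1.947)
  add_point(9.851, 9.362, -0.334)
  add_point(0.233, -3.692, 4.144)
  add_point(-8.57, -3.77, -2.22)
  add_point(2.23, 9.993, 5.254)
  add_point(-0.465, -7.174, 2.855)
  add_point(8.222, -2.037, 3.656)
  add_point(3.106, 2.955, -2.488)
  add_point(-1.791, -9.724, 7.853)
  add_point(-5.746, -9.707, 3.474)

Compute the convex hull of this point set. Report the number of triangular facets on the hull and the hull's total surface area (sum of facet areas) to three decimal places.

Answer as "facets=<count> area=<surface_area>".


facets=24 area=934.578

Extreme-point indices: [1, 2, 3, 5, 6, 7, 8, 10, 11, 13, 14, 16, 18, 19] — 14 of 20 on the boundary.

Per-facet area ½‖(b−a)×(c−a)‖:
  f1: (p7, p18, p1) → 70.7025
  f2: (p16, p5, p11) → 52.8553
  f3: (p10, p7, p1) → 82.1776
  f4: (p10, p6, p1) → 36.2576
  f5: (p13, p6, p1) → 2.5493
  f6: (p3, p7, p18) → 19.1713
  f7: (p3, p16, p18) → 37.0870
  f8: (p3, p7, p11) → 51.2529
  f9: (p3, p16, p11) → 51.8160
  f10: (p14, p7, p11) → 23.9066
  f11: (p14, p10, p7) → 28.4268
  f12: (p8, p5, p11) → 49.9853
  f13: (p8, p14, p11) → 41.4756
  f14: (p8, p14, p10) → 13.0784
  f15: (p8, p6, p5) → 67.8083
  f16: (p8, p10, p6) → 15.3746
  f17: (p19, p18, p1) → 12.5111
  f18: (p2, p6, p5) → 55.0329
  f19: (p2, p13, p6) → 5.8515
  f20: (p2, p19, p18) → 21.4950
  f21: (p2, p13, p1) → 19.0754
  f22: (p2, p19, p1) → 21.9348
  f23: (p2, p16, p18) → 82.4248
  f24: (p2, p16, p5) → 72.3275
Σ area = 934.578

Check V−E+F: 14 − 36 + 24 = 2.


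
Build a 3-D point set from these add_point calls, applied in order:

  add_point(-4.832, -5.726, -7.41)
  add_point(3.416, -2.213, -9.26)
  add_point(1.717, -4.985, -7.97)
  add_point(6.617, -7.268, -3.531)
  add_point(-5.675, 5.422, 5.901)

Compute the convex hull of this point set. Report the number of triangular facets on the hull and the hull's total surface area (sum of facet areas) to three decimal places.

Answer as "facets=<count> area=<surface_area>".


facets=6 area=303.625

Hull vertices (5/5): indices [0, 1, 2, 3, 4].

Per-facet area ½‖(b−a)×(c−a)‖:
  f1: (p1, p3, p4) → 79.1788
  f2: (p0, p3, p4) → 105.1891
  f3: (p0, p1, p4) → 79.4707
  f4: (p2, p1, p3) → 12.0902
  f5: (p2, p0, p3) → 18.4495
  f6: (p2, p0, p1) → 9.2465
Σ area = 303.625

Euler: V−E+F = 5−9+6 = 2.


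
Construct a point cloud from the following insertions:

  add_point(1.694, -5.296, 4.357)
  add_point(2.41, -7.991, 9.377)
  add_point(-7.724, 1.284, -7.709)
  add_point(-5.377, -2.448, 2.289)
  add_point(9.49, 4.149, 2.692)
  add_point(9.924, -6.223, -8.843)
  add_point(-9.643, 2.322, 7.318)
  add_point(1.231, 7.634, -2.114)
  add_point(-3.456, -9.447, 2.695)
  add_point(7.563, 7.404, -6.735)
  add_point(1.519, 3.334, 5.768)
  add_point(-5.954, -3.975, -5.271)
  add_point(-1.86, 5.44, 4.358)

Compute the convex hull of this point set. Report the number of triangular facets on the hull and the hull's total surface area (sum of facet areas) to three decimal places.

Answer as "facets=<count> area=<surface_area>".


11 of the 13 inputs are extreme points: [1, 2, 4, 5, 6, 7, 8, 9, 10, 11, 12].

Per-facet area ½‖(b−a)×(c−a)‖:
  f1: (p2, p7, p6) → 86.0308
  f2: (p4, p1, p5) → 118.5694
  f3: (p8, p1, p5) → 80.8498
  f4: (p8, p1, p6) → 63.1443
  f5: (p12, p7, p6) → 22.0334
  f6: (p12, p4, p7) → 37.5664
  f7: (p10, p1, p6) → 67.3375
  f8: (p10, p4, p1) → 50.7213
  f9: (p10, p12, p6) → 17.0910
  f10: (p10, p12, p4) → 14.8174
  f11: (p9, p4, p5) → 69.5523
  f12: (p9, p4, p7) → 36.7708
  f13: (p9, p2, p5) → 112.7125
  f14: (p9, p2, p7) → 46.0253
  f15: (p11, p2, p5) → 47.2778
  f16: (p11, p8, p5) → 81.1518
  f17: (p11, p2, p6) → 43.8691
  f18: (p11, p8, p6) → 66.8829
Σ area = 1062.404

Euler characteristic 11−27+18 = 2 ✓

facets=18 area=1062.404


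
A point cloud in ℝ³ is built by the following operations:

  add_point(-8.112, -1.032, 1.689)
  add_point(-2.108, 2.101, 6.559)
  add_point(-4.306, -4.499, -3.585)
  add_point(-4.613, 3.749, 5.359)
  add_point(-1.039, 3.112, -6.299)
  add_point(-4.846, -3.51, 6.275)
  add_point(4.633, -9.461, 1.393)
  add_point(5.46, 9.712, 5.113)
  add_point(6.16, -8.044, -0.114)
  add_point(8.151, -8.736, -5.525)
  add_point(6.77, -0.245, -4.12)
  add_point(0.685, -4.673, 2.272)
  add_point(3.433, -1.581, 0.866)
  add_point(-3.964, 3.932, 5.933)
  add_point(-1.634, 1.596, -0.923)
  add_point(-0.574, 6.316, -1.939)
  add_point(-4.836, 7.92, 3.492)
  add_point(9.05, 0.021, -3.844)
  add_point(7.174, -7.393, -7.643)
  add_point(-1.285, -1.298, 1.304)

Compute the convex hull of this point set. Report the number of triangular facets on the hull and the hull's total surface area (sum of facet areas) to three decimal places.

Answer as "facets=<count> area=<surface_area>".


facets=26 area=778.795

Points on the hull: [0, 1, 2, 3, 4, 5, 6, 7, 8, 9, 13, 15, 16, 17, 18] (15 of 20).

Per-facet area ½‖(b−a)×(c−a)‖:
  f1: (p4, p7, p17) → 70.7097
  f2: (p4, p18, p17) → 46.1790
  f3: (p9, p18, p17) → 11.4916
  f4: (p16, p4, p0) → 50.5643
  f5: (p2, p4, p0) → 32.1186
  f6: (p2, p4, p18) → 52.9079
  f7: (p2, p5, p0) → 22.6131
  f8: (p2, p5, p6) → 52.8846
  f9: (p2, p9, p6) → 44.1968
  f10: (p2, p9, p18) → 16.5251
  f11: (p1, p6, p7) → 76.2707
  f12: (p1, p5, p6) → 37.9014
  f13: (p8, p9, p17) → 25.1489
  f14: (p8, p9, p6) → 5.4451
  f15: (p8, p7, p17) → 61.5387
  f16: (p8, p6, p7) → 22.3894
  f17: (p15, p4, p7) → 15.0515
  f18: (p15, p16, p7) → 33.8428
  f19: (p15, p16, p4) → 13.7954
  f20: (p13, p1, p5) → 7.9949
  f21: (p13, p16, p7) → 24.9840
  f22: (p13, p1, p7) → 14.5138
  f23: (p3, p5, p0) → 19.8021
  f24: (p3, p13, p5) → 3.2059
  f25: (p3, p16, p0) → 14.7069
  f26: (p3, p13, p16) → 2.0130
Σ area = 778.795

Check V−E+F: 15 − 39 + 26 = 2.


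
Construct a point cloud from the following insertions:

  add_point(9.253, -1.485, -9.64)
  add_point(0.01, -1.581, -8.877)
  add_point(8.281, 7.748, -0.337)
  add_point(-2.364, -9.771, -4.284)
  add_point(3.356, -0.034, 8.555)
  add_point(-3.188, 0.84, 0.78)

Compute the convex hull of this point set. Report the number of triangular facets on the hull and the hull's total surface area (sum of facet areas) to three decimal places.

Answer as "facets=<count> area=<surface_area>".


facets=8 area=548.385

Points on the hull: [0, 1, 2, 3, 4, 5] (6 of 6).

Facet areas (half cross-product norm):
  f1: (p4, p3, p5) → 58.8265
  f2: (p4, p3, p0) → 124.2737
  f3: (p2, p4, p5) → 61.5219
  f4: (p2, p4, p0) → 83.7612
  f5: (p1, p3, p5) → 48.0257
  f6: (p1, p3, p0) → 42.9580
  f7: (p1, p2, p5) → 68.5432
  f8: (p1, p2, p0) → 60.4749
Σ area = 548.385

Euler characteristic 6−12+8 = 2 ✓


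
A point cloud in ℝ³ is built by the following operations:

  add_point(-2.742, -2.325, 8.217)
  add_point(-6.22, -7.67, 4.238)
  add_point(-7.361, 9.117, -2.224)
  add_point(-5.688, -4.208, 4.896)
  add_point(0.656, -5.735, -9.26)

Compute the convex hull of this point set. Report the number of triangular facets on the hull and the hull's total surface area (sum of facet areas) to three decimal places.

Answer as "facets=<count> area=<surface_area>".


facets=6 area=375.615

Points on the hull: [0, 1, 2, 3, 4] (5 of 5).

Facet areas (half cross-product norm):
  f1: (p1, p4, p2) → 125.7491
  f2: (p0, p4, p2) → 131.8469
  f3: (p0, p1, p4) → 56.5643
  f4: (p3, p1, p2) → 17.9572
  f5: (p3, p0, p2) → 36.6081
  f6: (p3, p0, p1) → 6.8893
Σ area = 375.615

Euler: V−E+F = 5−9+6 = 2.


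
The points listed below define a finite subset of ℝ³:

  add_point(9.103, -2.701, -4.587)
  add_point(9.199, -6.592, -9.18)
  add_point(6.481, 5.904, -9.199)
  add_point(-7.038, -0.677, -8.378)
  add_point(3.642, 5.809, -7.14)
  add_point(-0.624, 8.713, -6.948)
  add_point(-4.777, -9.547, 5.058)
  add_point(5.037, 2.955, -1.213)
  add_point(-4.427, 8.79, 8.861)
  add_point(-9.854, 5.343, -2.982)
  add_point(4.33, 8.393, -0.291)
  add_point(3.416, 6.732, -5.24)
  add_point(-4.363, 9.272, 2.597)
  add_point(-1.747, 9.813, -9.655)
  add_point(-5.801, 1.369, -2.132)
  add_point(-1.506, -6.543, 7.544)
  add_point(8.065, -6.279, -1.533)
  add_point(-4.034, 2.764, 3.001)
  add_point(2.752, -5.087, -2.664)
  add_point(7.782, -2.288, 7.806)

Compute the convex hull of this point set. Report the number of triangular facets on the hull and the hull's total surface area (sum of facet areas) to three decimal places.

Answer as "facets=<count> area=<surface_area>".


Hull vertices (13/20): indices [0, 1, 2, 3, 6, 8, 9, 10, 12, 13, 15, 16, 19].

Facet areas (half cross-product norm):
  f1: (p8, p6, p9) → 113.5512
  f2: (p3, p6, p9) → 69.2977
  f3: (p3, p6, p1) → 135.0508
  f4: (p13, p3, p9) → 46.1656
  f5: (p13, p3, p1) → 101.4624
  f6: (p16, p6, p1) → 47.4954
  f7: (p16, p19, p1) → 14.5965
  f8: (p16, p19, p6) → 70.5179
  f9: (p15, p8, p6) → 34.5452
  f10: (p15, p19, p6) → 14.0151
  f11: (p15, p19, p8) → 77.6972
  f12: (p12, p8, p9) → 22.1291
  f13: (p12, p13, p9) → 48.4075
  f14: (p2, p13, p1) → 46.1851
  f15: (p0, p19, p1) → 23.4294
  f16: (p0, p2, p1) → 29.7757
  f17: (p0, p2, p19) → 57.8296
  f18: (p10, p2, p13) → 41.6998
  f19: (p10, p12, p8) → 27.4347
  f20: (p10, p12, p13) → 49.9813
  f21: (p10, p19, p8) → 85.4316
  f22: (p10, p2, p19) → 62.8907
Σ area = 1219.590

Euler: V−E+F = 13−33+22 = 2.

facets=22 area=1219.590


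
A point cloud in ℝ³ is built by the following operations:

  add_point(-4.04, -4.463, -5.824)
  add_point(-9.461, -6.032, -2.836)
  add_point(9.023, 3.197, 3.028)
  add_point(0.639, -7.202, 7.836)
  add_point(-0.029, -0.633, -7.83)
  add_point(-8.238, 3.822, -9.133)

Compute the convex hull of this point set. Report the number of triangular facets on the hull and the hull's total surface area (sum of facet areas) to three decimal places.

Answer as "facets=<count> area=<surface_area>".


Extreme-point indices: [0, 1, 2, 3, 4, 5] — 6 of 6 on the boundary.

Facet areas (half cross-product norm):
  f1: (p3, p5, p1) → 80.0490
  f2: (p3, p5, p2) → 144.5472
  f3: (p4, p5, p2) → 59.1172
  f4: (p4, p3, p2) → 98.9931
  f5: (p0, p3, p1) → 45.8734
  f6: (p0, p4, p3) → 42.2689
  f7: (p0, p5, p1) → 31.4805
  f8: (p0, p4, p5) → 27.0074
Σ area = 529.337

Euler: V−E+F = 6−12+8 = 2.

facets=8 area=529.337


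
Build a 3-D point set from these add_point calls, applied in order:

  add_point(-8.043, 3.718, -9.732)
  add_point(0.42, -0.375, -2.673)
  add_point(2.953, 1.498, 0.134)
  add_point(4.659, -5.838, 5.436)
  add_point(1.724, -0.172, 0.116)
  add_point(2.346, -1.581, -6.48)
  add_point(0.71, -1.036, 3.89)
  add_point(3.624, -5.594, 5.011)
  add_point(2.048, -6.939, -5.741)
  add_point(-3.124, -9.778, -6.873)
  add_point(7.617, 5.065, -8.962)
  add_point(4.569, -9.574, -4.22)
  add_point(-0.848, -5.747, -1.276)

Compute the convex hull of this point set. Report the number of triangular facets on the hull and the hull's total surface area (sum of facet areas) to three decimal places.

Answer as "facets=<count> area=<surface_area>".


facets=12 area=609.195

8 of the 13 inputs are extreme points: [0, 2, 3, 6, 7, 9, 10, 11].

Facet areas (half cross-product norm):
  f1: (p9, p10, p0) → 111.1248
  f2: (p11, p9, p10) → 63.4699
  f3: (p11, p3, p10) → 81.0806
  f4: (p11, p3, p9) → 39.9083
  f5: (p6, p9, p0) → 99.6551
  f6: (p2, p3, p10) → 37.1829
  f7: (p2, p6, p3) → 15.5398
  f8: (p2, p10, p0) → 77.4741
  f9: (p2, p6, p0) → 36.6733
  f10: (p7, p3, p9) → 6.0533
  f11: (p7, p6, p9) → 38.8633
  f12: (p7, p6, p3) → 2.1694
Σ area = 609.195

Euler: V−E+F = 8−18+12 = 2.


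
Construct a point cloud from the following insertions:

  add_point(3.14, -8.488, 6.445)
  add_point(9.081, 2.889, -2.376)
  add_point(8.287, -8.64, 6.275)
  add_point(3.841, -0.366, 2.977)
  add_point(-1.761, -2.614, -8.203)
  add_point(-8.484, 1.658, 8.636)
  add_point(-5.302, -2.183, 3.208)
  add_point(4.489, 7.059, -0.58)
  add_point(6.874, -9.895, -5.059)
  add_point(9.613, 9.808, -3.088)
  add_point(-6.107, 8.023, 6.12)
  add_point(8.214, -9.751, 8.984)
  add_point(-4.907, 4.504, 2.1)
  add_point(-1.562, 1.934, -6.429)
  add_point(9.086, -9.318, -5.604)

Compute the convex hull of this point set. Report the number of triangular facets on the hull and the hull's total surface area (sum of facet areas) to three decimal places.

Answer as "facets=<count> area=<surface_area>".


Points on the hull: [0, 4, 5, 6, 8, 9, 10, 11, 13, 14] (10 of 15).

Triangle areas on the boundary:
  f1: (p14, p11, p9) → 140.3780
  f2: (p14, p4, p9) → 111.3802
  f3: (p10, p11, p5) → 71.2969
  f4: (p10, p11, p9) → 193.2843
  f5: (p10, p4, p5) → 65.6594
  f6: (p0, p11, p5) → 30.8986
  f7: (p13, p4, p9) → 26.4331
  f8: (p13, p10, p9) → 101.3577
  f9: (p13, p10, p4) → 26.1312
  f10: (p6, p4, p5) → 23.2542
  f11: (p6, p0, p5) → 37.0119
  f12: (p8, p14, p4) → 12.0966
  f13: (p8, p6, p4) → 70.0774
  f14: (p8, p6, p0) → 67.0894
  f15: (p8, p14, p11) → 16.4162
  f16: (p8, p0, p11) → 35.1334
Σ area = 1027.899

Check V−E+F: 10 − 24 + 16 = 2.

facets=16 area=1027.899


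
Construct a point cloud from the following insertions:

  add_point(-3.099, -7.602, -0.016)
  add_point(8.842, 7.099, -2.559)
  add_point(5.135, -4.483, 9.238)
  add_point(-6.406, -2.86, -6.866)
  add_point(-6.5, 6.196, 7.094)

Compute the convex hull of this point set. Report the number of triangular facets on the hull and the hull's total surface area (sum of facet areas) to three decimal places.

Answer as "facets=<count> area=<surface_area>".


facets=6 area=612.259

Extreme-point indices: [0, 1, 2, 3, 4] — 5 of 5 on the boundary.

Area of each hull facet:
  f1: (p2, p1, p4) → 124.2089
  f2: (p2, p0, p4) → 93.0943
  f3: (p2, p0, p1) → 106.0997
  f4: (p3, p1, p4) → 136.7613
  f5: (p3, p0, p4) → 69.8301
  f6: (p3, p0, p1) → 82.2651
Σ area = 612.259

Euler: V−E+F = 5−9+6 = 2.


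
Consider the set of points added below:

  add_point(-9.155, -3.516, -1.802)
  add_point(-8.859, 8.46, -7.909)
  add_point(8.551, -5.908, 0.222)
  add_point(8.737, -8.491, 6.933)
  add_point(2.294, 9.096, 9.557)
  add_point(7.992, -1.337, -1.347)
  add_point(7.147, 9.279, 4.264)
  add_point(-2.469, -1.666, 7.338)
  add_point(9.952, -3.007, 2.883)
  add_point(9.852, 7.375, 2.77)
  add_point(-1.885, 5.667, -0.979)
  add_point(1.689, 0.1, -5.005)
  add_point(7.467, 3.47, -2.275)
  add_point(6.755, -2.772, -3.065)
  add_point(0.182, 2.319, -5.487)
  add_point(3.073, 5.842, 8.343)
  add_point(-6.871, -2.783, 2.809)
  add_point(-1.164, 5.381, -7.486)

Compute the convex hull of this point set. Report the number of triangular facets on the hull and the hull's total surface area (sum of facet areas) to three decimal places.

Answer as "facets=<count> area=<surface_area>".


facets=26 area=981.631

Hull vertices (15/18): indices [0, 1, 2, 3, 4, 5, 6, 7, 8, 9, 11, 12, 13, 16, 17].

Per-facet area ½‖(b−a)×(c−a)‖:
  f1: (p16, p1, p0) → 33.6701
  f2: (p3, p16, p7) → 37.0777
  f3: (p3, p16, p0) → 36.6488
  f4: (p11, p13, p0) → 30.9835
  f5: (p4, p3, p7) → 77.9036
  f6: (p4, p1, p6) → 71.9744
  f7: (p4, p16, p1) → 127.0046
  f8: (p4, p16, p7) → 31.8123
  f9: (p2, p3, p8) → 14.0582
  f10: (p2, p5, p8) → 9.2778
  f11: (p2, p5, p13) → 6.0156
  f12: (p2, p13, p0) → 37.4302
  f13: (p2, p3, p0) → 63.6364
  f14: (p17, p11, p13) → 10.0458
  f15: (p17, p1, p0) → 52.6077
  f16: (p17, p11, p0) → 38.5022
  f17: (p12, p5, p13) → 5.8505
  f18: (p12, p17, p13) → 32.4773
  f19: (p9, p5, p8) → 24.0801
  f20: (p9, p12, p5) → 15.4908
  f21: (p9, p3, p8) → 21.7358
  f22: (p9, p12, p17) → 28.8596
  f23: (p9, p4, p6) → 7.9352
  f24: (p9, p4, p3) → 84.5642
  f25: (p9, p1, p6) → 34.5744
  f26: (p9, p17, p1) → 47.4144
Σ area = 981.631

Euler: V−E+F = 15−39+26 = 2.


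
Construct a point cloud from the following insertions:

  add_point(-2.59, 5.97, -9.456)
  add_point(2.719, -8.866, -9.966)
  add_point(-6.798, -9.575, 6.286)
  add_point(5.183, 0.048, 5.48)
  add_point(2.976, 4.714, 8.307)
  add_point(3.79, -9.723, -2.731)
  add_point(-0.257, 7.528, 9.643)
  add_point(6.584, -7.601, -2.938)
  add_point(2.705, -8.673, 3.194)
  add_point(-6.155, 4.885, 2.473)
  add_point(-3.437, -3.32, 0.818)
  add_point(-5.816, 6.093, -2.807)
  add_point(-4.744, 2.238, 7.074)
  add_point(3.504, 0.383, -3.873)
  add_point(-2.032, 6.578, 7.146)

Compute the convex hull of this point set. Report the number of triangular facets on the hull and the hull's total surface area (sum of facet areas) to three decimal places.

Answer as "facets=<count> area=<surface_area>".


facets=22 area=893.203

13 of the 15 inputs are extreme points: [0, 1, 2, 3, 4, 5, 6, 7, 8, 9, 11, 12, 13].

Facet areas (half cross-product norm):
  f1: (p0, p1, p2) → 146.5898
  f2: (p13, p1, p7) → 34.6975
  f3: (p13, p0, p1) → 55.0085
  f4: (p3, p8, p7) → 34.2003
  f5: (p3, p13, p7) → 40.0766
  f6: (p5, p1, p7) → 12.9394
  f7: (p5, p8, p7) → 10.6966
  f8: (p5, p1, p2) → 43.5830
  f9: (p5, p8, p2) → 27.3752
  f10: (p12, p6, p2) → 24.8198
  f11: (p12, p9, p2) → 30.5915
  f12: (p12, p9, p6) → 20.2078
  f13: (p11, p0, p6) → 38.8611
  f14: (p11, p9, p6) → 20.4779
  f15: (p11, p0, p2) → 59.5275
  f16: (p11, p9, p2) → 35.9460
  f17: (p4, p3, p13) → 25.8989
  f18: (p4, p0, p6) → 41.8659
  f19: (p4, p13, p0) → 61.2608
  f20: (p4, p6, p2) → 38.7144
  f21: (p4, p8, p2) → 71.9051
  f22: (p4, p3, p8) → 17.9590
Σ area = 893.203

Euler characteristic 13−33+22 = 2 ✓


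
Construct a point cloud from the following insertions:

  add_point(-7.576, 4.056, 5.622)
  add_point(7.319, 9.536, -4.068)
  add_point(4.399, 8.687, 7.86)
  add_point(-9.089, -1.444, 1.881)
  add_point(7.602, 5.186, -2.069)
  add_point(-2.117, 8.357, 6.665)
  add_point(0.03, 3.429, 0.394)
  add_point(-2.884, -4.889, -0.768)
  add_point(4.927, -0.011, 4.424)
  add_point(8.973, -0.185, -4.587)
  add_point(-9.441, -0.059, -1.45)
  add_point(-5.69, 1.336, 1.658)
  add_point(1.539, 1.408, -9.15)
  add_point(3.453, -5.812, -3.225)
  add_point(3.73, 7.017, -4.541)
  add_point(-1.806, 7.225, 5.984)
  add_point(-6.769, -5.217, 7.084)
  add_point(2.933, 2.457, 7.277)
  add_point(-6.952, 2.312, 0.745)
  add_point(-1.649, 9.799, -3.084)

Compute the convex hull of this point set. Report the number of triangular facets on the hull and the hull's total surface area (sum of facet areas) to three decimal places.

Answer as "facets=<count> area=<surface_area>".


Hull vertices (15/20): indices [0, 1, 2, 3, 4, 5, 7, 8, 9, 10, 12, 13, 16, 17, 19].

Area of each hull facet:
  f1: (p12, p19, p10) → 64.3129
  f2: (p5, p2, p19) → 32.4674
  f3: (p5, p16, p2) → 44.4134
  f4: (p1, p2, p19) → 52.2547
  f5: (p1, p12, p9) → 41.8931
  f6: (p1, p12, p19) → 45.3029
  f7: (p8, p2, p9) → 42.9108
  f8: (p7, p16, p10) → 34.6030
  f9: (p7, p12, p10) → 46.3585
  f10: (p0, p5, p16) → 28.4238
  f11: (p0, p19, p10) → 48.5073
  f12: (p0, p5, p19) → 34.6606
  f13: (p4, p2, p9) → 23.2704
  f14: (p4, p1, p9) → 11.2041
  f15: (p4, p1, p2) → 26.3219
  f16: (p13, p8, p9) → 35.7574
  f17: (p13, p8, p16) → 62.0367
  f18: (p13, p7, p16) → 20.7002
  f19: (p13, p12, p9) → 33.0242
  f20: (p13, p7, p12) → 32.6284
  f21: (p17, p16, p2) → 24.7970
  f22: (p17, p8, p2) → 11.7550
  f23: (p17, p8, p16) → 26.3942
  f24: (p3, p16, p10) → 4.0948
  f25: (p3, p0, p10) → 12.0670
  f26: (p3, p0, p16) → 23.2793
Σ area = 863.439

Euler: V−E+F = 15−39+26 = 2.

facets=26 area=863.439


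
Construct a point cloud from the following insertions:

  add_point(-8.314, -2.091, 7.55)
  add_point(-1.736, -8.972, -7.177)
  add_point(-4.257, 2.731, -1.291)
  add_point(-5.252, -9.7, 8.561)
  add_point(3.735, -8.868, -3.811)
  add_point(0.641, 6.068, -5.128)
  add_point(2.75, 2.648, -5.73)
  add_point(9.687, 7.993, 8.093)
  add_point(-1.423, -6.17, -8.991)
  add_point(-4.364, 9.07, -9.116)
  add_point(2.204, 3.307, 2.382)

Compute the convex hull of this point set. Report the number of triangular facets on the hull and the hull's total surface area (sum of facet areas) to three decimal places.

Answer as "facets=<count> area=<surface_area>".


facets=12 area=991.353

Hull vertices (8/11): indices [0, 1, 3, 4, 6, 7, 8, 9].

Triangle areas on the boundary:
  f1: (p3, p7, p0) → 84.6334
  f2: (p9, p7, p0) → 192.0665
  f3: (p4, p3, p7) → 159.5731
  f4: (p1, p3, p0) → 66.4867
  f5: (p1, p9, p0) → 150.5280
  f6: (p1, p4, p3) → 49.0447
  f7: (p6, p9, p7) → 77.2039
  f8: (p6, p4, p7) → 94.8178
  f9: (p8, p1, p4) → 10.5720
  f10: (p8, p6, p4) → 39.4025
  f11: (p8, p1, p9) → 15.3557
  f12: (p8, p6, p9) → 51.6685
Σ area = 991.353

Euler: V−E+F = 8−18+12 = 2.


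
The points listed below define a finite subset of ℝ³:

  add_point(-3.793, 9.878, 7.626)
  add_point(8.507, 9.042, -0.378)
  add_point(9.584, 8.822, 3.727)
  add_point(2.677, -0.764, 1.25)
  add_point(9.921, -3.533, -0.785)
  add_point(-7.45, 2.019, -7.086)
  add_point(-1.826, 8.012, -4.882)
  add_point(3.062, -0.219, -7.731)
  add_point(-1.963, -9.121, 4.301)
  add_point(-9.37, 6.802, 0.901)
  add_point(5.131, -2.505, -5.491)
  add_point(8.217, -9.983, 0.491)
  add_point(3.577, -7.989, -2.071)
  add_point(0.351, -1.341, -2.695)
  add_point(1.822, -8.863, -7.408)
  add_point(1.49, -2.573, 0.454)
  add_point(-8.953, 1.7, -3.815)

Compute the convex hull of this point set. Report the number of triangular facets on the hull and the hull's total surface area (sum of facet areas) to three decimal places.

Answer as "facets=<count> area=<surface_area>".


Hull vertices (13/17): indices [0, 1, 2, 4, 5, 6, 7, 8, 9, 10, 11, 14, 16].

Area of each hull facet:
  f1: (p14, p11, p4) → 34.5762
  f2: (p8, p0, p9) → 82.4910
  f3: (p8, p14, p11) → 52.7625
  f4: (p6, p0, p9) → 44.2423
  f5: (p6, p1, p0) → 69.9052
  f6: (p2, p1, p4) → 26.8700
  f7: (p2, p1, p0) → 29.6835
  f8: (p2, p11, p4) → 25.5208
  f9: (p2, p8, p11) → 104.0393
  f10: (p2, p8, p0) → 132.2758
  f11: (p7, p1, p4) → 60.5782
  f12: (p7, p6, p1) → 54.6085
  f13: (p5, p6, p9) → 36.3453
  f14: (p5, p7, p14) → 46.9442
  f15: (p5, p7, p6) → 40.1006
  f16: (p10, p14, p4) → 23.4742
  f17: (p10, p7, p4) → 6.1303
  f18: (p10, p7, p14) → 14.0358
  f19: (p16, p8, p9) → 52.0498
  f20: (p16, p5, p9) → 10.3031
  f21: (p16, p8, p14) → 86.6412
  f22: (p16, p5, p14) → 25.1895
Σ area = 1058.767

Euler: V−E+F = 13−33+22 = 2.

facets=22 area=1058.767


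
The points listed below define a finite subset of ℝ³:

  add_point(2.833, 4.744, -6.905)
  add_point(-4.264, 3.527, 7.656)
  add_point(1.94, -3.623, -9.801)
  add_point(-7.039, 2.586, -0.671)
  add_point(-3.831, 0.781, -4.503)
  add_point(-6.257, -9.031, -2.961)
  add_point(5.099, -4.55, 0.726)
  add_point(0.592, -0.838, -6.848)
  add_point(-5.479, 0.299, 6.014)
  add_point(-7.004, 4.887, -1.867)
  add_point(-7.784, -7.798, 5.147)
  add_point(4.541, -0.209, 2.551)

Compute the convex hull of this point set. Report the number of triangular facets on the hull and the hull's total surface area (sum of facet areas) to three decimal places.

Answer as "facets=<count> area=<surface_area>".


facets=12 area=639.845

Extreme-point indices: [0, 1, 2, 5, 6, 9, 10, 11] — 8 of 12 on the boundary.

Area of each hull facet:
  f1: (p1, p9, p10) → 59.9412
  f2: (p5, p6, p10) → 52.4190
  f3: (p5, p2, p6) → 60.8489
  f4: (p5, p9, p10) → 56.7108
  f5: (p5, p2, p9) → 77.7703
  f6: (p0, p2, p6) → 47.3847
  f7: (p0, p2, p9) → 49.0551
  f8: (p0, p1, p9) → 54.2873
  f9: (p11, p0, p6) → 25.4993
  f10: (p11, p0, p1) → 58.1382
  f11: (p11, p6, p10) → 33.1944
  f12: (p11, p1, p10) → 64.5957
Σ area = 639.845

Euler characteristic 8−18+12 = 2 ✓


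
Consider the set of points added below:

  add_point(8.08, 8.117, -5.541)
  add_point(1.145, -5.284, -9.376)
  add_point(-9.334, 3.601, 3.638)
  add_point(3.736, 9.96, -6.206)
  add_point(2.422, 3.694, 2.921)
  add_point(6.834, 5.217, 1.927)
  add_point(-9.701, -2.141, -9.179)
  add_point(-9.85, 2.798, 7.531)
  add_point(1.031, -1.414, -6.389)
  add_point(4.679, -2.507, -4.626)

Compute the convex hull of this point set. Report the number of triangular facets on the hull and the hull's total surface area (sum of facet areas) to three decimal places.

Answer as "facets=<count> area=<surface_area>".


facets=14 area=714.937

Extreme-point indices: [0, 1, 2, 3, 4, 5, 6, 7, 9] — 9 of 10 on the boundary.

Facet areas (half cross-product norm):
  f1: (p3, p1, p0) → 36.8809
  f2: (p6, p1, p7) → 97.8682
  f3: (p6, p3, p1) → 88.5455
  f4: (p5, p3, p7) → 88.0011
  f5: (p5, p3, p0) → 19.1622
  f6: (p2, p3, p7) → 24.6669
  f7: (p2, p6, p7) → 16.8637
  f8: (p2, p6, p3) → 115.7851
  f9: (p4, p5, p7) → 8.9588
  f10: (p9, p1, p0) → 31.5241
  f11: (p9, p5, p0) → 40.2514
  f12: (p9, p4, p5) → 23.5826
  f13: (p9, p1, p7) → 63.4508
  f14: (p9, p4, p7) → 59.3953
Σ area = 714.937

Euler characteristic 9−21+14 = 2 ✓
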